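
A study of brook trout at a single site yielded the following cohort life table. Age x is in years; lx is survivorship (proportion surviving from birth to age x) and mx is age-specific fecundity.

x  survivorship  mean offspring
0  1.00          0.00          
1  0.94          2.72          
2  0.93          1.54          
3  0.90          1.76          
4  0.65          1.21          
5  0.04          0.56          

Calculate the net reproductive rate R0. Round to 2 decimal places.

lx·mx by age: 0, 2.5568, 1.4322, 1.584, 0.7865, 0.0224
R0 = Σ lx·mx = 6.3819 → 6.38

6.38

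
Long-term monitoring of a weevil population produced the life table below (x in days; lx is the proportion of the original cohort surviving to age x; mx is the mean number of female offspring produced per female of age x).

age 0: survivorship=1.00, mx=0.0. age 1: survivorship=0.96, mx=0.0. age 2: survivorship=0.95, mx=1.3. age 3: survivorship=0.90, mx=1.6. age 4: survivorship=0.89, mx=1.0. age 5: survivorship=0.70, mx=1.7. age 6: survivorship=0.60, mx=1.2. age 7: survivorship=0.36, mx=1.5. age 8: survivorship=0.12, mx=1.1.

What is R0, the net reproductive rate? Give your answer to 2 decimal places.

6.15

lx·mx by age: 0, 0, 1.235, 1.44, 0.89, 1.19, 0.72, 0.54, 0.132
R0 = Σ lx·mx = 6.147 → 6.15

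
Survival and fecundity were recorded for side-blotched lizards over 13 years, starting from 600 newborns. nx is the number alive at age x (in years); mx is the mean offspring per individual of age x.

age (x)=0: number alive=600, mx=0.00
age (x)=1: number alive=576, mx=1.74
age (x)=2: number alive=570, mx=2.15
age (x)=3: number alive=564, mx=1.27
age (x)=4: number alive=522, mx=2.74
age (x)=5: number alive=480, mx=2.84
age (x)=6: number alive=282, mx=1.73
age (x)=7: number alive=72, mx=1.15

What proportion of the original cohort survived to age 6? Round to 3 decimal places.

l_6 = n_6/n_0 = 282/600 = 0.47 → 0.470

0.470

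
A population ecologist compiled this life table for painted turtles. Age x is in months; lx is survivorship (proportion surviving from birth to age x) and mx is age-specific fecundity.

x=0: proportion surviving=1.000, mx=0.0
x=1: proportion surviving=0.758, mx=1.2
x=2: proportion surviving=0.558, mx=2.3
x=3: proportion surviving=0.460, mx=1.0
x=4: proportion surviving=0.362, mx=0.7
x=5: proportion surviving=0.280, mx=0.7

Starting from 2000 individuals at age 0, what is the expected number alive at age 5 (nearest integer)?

560

Expected survivors = N0 · l_5 = 2000 × 0.280 = 560 → 560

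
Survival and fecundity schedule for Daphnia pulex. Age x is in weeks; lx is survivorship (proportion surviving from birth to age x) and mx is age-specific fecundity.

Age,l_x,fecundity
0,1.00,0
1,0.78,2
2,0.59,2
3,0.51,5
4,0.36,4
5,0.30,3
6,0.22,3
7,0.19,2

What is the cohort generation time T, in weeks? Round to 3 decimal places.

3.281

lx·mx: 0, 1.56, 1.18, 2.55, 1.44, 0.9, 0.66, 0.38 → R0 = 8.67
x·lx·mx: 0, 1.56, 2.36, 7.65, 5.76, 4.5, 3.96, 2.66 → Σ = 28.45
T = 28.45 / 8.67 = 3.28143… → 3.281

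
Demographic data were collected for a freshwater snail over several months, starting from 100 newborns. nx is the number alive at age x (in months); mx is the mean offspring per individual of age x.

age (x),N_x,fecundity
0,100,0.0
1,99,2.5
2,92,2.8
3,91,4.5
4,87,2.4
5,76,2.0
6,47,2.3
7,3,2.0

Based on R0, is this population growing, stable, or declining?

growing

lx = nx/n0 = nx/100: 1, 0.99, 0.92, 0.91, 0.87, 0.76, 0.47, 0.03
R0 = Σ lx·mx = 0 + 2.475 + 2.576 + 4.095 + 2.088 + 1.52 + 1.081 + 0.06 = 13.895
R0 > 1, so the population is growing.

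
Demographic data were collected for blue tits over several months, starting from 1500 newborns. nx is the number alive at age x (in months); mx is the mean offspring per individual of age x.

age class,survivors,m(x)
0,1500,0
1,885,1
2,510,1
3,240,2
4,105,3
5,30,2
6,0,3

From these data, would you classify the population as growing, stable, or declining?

growing

lx = nx/n0 = nx/1500: 1, 0.59, 0.34, 0.16, 0.07, 0.02, 0
R0 = Σ lx·mx = 0 + 0.59 + 0.34 + 0.32 + 0.21 + 0.04 + 0 = 1.5
R0 > 1, so the population is growing.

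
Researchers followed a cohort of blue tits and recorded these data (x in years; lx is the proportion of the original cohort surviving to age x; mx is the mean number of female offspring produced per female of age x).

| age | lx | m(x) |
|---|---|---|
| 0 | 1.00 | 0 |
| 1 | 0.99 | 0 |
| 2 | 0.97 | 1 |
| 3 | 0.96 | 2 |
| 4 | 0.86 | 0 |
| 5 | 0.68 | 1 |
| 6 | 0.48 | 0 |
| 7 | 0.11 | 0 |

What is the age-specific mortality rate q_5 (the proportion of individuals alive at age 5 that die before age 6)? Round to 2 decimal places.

q_5 = (l_5 − l_6) / l_5 = (0.68 − 0.48) / 0.68
     = 0.2 / 0.68 = 0.294118… → 0.29

0.29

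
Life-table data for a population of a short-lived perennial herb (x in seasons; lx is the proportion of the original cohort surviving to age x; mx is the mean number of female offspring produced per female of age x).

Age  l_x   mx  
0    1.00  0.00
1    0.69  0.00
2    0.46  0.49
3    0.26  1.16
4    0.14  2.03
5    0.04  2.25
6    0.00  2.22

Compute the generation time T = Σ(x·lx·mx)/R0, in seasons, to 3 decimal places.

3.265

lx·mx: 0, 0, 0.2254, 0.3016, 0.2842, 0.09, 0 → R0 = 0.9012
x·lx·mx: 0, 0, 0.4508, 0.9048, 1.1368, 0.45, 0 → Σ = 2.9424
T = 2.9424 / 0.9012 = 3.26498… → 3.265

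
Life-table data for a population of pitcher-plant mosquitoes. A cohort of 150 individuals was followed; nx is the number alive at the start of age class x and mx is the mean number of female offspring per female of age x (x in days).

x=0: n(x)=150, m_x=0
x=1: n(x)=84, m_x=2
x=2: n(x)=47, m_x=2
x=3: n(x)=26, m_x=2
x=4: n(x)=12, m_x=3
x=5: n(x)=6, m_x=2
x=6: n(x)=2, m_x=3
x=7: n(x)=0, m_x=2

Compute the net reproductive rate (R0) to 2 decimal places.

lx = nx/n0 = nx/150: 1, 0.56, 0.31333…, 0.17333…, 0.08, 0.04, 0.01333…, 0
lx·mx by age: 0, 1.12, 0.626667…, 0.346667…, 0.24, 0.08, 0.04…, 0
R0 = Σ lx·mx = 2.453333… → 2.45

2.45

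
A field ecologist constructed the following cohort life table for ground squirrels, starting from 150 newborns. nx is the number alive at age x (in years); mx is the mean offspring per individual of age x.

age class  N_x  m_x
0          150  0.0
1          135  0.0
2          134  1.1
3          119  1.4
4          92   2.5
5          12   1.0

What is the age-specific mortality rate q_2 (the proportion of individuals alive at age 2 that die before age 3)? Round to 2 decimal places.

0.11

lx = nx/n0 = nx/150: 1, 0.9, 0.89333…, 0.79333…, 0.61333…, 0.08
q_2 = (l_2 − l_3) / l_2 = (0.893333… − 0.793333…) / 0.893333…
     = 0.1… / 0.893333… = 0.11194… → 0.11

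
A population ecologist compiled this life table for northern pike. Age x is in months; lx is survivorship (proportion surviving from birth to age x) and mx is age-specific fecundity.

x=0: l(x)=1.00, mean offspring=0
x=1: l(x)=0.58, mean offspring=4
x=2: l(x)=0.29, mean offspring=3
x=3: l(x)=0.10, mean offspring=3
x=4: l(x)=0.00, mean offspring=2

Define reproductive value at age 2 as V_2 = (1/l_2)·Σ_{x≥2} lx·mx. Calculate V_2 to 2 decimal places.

lx·mx for x ≥ 2: 0.87, 0.3, 0 → sum = 1.17
V_2 = 1.17 / l_2 = 1.17 / 0.29 = 4.034483… → 4.03

4.03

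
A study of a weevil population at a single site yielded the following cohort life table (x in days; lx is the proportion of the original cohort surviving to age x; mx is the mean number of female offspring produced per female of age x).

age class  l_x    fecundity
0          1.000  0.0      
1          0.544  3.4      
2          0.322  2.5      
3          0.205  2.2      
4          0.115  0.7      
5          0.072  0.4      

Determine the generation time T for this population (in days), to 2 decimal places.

1.64

lx·mx: 0, 1.8496, 0.805, 0.451, 0.0805, 0.0288 → R0 = 3.2149
x·lx·mx: 0, 1.8496, 1.61, 1.353, 0.322, 0.144 → Σ = 5.2786
T = 5.2786 / 3.2149 = 1.641917… → 1.64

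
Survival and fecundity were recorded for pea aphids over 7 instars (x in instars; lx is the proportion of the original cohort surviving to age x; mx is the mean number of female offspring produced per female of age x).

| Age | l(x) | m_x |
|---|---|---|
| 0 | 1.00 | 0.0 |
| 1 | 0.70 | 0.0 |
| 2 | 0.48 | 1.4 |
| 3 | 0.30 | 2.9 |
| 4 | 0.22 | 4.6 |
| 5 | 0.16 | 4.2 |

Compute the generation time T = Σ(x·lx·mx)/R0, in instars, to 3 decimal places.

lx·mx: 0, 0, 0.672, 0.87, 1.012, 0.672 → R0 = 3.226
x·lx·mx: 0, 0, 1.344, 2.61, 4.048, 3.36 → Σ = 11.362
T = 11.362 / 3.226 = 3.522009… → 3.522

3.522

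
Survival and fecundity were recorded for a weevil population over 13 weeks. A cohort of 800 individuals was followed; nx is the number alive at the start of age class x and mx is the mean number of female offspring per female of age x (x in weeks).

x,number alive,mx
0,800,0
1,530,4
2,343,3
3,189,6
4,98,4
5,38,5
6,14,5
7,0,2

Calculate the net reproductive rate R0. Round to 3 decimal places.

lx = nx/n0 = nx/800: 1, 0.6625, 0.42875, 0.23625, 0.1225, 0.0475, 0.0175, 0
lx·mx by age: 0, 2.65, 1.28625, 1.4175, 0.49, 0.2375, 0.0875, 0
R0 = Σ lx·mx = 6.16875 → 6.169

6.169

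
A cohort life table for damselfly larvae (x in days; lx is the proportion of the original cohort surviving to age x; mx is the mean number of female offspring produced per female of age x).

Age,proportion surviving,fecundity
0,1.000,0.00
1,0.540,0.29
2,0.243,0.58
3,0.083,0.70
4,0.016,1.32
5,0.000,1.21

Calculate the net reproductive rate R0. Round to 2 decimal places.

0.38

lx·mx by age: 0, 0.1566, 0.14094, 0.0581, 0.02112, 0
R0 = Σ lx·mx = 0.37676 → 0.38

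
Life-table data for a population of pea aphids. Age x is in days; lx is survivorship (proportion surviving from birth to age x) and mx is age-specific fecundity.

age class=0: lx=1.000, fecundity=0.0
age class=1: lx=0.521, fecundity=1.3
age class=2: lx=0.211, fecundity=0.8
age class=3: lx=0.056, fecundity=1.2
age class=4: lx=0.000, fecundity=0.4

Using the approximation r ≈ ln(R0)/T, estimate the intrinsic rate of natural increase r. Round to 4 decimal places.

R0 = Σ lx·mx = 0 + 0.6773 + 0.1688 + 0.0672 + 0 = 0.9133
Σ x·lx·mx = 1.2165; T = 1.2165/0.9133 = 1.33198…
r ≈ ln(R0)/T = ln(0.9133)/1.33198… = -0.068087… → -0.0681

-0.0681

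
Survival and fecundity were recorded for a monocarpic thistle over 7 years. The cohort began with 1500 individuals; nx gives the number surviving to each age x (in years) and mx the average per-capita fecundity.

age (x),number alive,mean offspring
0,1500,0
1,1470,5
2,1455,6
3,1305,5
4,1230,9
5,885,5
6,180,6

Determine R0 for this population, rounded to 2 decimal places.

lx = nx/n0 = nx/1500: 1, 0.98, 0.97, 0.87, 0.82, 0.59, 0.12
lx·mx by age: 0, 4.9, 5.82, 4.35, 7.38, 2.95, 0.72
R0 = Σ lx·mx = 26.12 → 26.12

26.12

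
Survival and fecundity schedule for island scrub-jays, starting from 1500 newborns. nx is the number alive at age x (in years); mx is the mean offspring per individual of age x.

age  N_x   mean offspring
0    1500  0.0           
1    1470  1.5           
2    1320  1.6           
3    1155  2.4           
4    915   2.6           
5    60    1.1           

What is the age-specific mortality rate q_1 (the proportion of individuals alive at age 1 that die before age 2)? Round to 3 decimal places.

lx = nx/n0 = nx/1500: 1, 0.98, 0.88, 0.77, 0.61, 0.04
q_1 = (l_1 − l_2) / l_1 = (0.98 − 0.88) / 0.98
     = 0.1 / 0.98 = 0.102041… → 0.102

0.102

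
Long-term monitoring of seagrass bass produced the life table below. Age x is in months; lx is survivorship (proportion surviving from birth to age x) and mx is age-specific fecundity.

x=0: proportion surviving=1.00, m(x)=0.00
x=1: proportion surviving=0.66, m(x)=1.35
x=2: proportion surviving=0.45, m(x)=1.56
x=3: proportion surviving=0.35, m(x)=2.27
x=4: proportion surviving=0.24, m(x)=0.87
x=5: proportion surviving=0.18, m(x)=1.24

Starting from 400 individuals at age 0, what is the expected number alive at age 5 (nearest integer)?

Expected survivors = N0 · l_5 = 400 × 0.18 = 72 → 72

72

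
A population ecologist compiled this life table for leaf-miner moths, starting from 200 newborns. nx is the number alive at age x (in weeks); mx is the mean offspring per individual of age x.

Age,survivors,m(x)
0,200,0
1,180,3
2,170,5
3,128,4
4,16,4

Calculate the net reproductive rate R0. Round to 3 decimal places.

lx = nx/n0 = nx/200: 1, 0.9, 0.85, 0.64, 0.08
lx·mx by age: 0, 2.7, 4.25, 2.56, 0.32
R0 = Σ lx·mx = 9.83 → 9.830

9.830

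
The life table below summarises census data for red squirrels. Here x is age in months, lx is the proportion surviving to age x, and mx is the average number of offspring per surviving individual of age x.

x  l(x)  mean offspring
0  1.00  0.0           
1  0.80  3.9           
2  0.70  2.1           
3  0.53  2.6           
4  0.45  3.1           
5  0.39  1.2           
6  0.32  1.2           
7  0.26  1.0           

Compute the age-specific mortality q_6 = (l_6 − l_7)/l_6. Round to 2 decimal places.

0.19

q_6 = (l_6 − l_7) / l_6 = (0.32 − 0.26) / 0.32
     = 0.06 / 0.32 = 0.1875 → 0.19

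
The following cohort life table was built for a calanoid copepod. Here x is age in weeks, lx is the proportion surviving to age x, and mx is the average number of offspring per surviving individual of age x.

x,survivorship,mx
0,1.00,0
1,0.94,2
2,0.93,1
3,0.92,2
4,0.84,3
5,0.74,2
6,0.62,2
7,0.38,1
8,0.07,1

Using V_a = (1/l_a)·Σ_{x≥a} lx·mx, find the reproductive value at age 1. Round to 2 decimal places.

11.00

lx·mx for x ≥ 1: 1.88, 0.93, 1.84, 2.52, 1.48, 1.24, 0.38, 0.07 → sum = 10.34
V_1 = 10.34 / l_1 = 10.34 / 0.94 = 11 → 11.00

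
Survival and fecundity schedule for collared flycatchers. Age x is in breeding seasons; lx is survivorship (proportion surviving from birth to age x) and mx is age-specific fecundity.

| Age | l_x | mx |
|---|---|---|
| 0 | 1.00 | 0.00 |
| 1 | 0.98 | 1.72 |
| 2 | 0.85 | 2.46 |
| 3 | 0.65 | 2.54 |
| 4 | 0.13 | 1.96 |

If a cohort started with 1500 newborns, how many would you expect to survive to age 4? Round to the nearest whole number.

195

Expected survivors = N0 · l_4 = 1500 × 0.13 = 195 → 195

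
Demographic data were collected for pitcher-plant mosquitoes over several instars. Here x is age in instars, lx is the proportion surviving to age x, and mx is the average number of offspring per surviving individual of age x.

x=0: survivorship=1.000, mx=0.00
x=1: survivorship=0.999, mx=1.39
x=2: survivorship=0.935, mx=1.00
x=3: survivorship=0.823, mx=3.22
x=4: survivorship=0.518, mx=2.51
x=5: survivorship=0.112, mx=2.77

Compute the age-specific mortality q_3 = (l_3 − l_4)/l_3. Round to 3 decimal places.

q_3 = (l_3 − l_4) / l_3 = (0.823 − 0.518) / 0.823
     = 0.305 / 0.823 = 0.370595… → 0.371

0.371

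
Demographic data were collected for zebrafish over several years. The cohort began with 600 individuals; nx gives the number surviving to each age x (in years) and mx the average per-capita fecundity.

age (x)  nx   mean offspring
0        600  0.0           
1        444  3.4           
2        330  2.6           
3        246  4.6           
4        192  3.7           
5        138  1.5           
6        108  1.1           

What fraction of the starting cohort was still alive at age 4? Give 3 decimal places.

0.320

l_4 = n_4/n_0 = 192/600 = 0.32 → 0.320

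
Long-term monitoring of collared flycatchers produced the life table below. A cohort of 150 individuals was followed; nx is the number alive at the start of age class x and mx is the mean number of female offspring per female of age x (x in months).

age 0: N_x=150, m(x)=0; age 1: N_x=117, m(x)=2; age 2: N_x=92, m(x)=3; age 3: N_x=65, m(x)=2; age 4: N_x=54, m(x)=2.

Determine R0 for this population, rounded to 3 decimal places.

lx = nx/n0 = nx/150: 1, 0.78, 0.61333…, 0.43333…, 0.36
lx·mx by age: 0, 1.56, 1.84…, 0.866667…, 0.72
R0 = Σ lx·mx = 4.986667… → 4.987

4.987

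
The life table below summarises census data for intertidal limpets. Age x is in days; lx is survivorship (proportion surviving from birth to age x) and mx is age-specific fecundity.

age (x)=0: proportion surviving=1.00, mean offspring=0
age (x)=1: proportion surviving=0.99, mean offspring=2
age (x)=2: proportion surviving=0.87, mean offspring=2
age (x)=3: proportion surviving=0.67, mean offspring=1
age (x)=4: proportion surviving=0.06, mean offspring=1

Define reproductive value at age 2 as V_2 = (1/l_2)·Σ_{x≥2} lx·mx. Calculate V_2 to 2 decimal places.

2.84

lx·mx for x ≥ 2: 1.74, 0.67, 0.06 → sum = 2.47
V_2 = 2.47 / l_2 = 2.47 / 0.87 = 2.83908… → 2.84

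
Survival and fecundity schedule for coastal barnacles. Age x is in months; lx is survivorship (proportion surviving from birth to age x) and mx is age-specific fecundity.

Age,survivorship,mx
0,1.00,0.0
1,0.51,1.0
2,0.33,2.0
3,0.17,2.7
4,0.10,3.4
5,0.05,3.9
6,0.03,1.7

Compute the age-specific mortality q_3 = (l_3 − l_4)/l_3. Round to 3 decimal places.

0.412

q_3 = (l_3 − l_4) / l_3 = (0.17 − 0.1) / 0.17
     = 0.07 / 0.17 = 0.411765… → 0.412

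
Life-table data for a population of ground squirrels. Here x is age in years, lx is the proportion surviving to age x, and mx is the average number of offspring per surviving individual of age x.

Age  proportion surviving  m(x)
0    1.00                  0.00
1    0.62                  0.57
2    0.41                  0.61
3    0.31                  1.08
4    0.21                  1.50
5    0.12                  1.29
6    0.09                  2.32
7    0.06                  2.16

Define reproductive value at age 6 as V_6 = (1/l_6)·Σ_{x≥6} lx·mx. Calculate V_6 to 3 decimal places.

lx·mx for x ≥ 6: 0.2088, 0.1296 → sum = 0.3384
V_6 = 0.3384 / l_6 = 0.3384 / 0.09 = 3.76 → 3.760

3.760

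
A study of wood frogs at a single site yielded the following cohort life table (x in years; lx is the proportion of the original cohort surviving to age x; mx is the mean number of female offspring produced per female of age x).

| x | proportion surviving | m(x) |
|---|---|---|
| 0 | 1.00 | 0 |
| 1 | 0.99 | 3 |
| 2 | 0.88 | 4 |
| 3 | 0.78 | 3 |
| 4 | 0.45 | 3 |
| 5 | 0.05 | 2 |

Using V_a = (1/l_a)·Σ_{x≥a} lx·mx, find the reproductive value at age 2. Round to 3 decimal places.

8.307

lx·mx for x ≥ 2: 3.52, 2.34, 1.35, 0.1 → sum = 7.31
V_2 = 7.31 / l_2 = 7.31 / 0.88 = 8.306818… → 8.307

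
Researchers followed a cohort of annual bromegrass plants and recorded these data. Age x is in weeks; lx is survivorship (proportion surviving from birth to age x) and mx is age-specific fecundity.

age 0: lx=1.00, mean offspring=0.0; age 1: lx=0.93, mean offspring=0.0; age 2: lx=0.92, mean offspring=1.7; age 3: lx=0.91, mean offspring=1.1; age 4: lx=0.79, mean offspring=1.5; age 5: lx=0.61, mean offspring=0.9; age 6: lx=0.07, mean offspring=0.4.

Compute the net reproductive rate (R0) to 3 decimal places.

lx·mx by age: 0, 0, 1.564, 1.001, 1.185, 0.549, 0.028
R0 = Σ lx·mx = 4.327 → 4.327

4.327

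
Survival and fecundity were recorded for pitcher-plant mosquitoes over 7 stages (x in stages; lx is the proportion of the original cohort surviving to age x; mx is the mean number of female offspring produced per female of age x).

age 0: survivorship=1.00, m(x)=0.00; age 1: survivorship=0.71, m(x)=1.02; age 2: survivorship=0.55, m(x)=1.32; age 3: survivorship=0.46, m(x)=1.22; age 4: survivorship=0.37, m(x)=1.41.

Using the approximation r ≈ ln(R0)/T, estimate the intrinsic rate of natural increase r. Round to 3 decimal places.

0.396

R0 = Σ lx·mx = 0 + 0.7242 + 0.726 + 0.5612 + 0.5217 = 2.5331
Σ x·lx·mx = 5.9466; T = 5.9466/2.5331 = 2.34756…
r ≈ ln(R0)/T = ln(2.5331)/2.34756… = 0.39592… → 0.396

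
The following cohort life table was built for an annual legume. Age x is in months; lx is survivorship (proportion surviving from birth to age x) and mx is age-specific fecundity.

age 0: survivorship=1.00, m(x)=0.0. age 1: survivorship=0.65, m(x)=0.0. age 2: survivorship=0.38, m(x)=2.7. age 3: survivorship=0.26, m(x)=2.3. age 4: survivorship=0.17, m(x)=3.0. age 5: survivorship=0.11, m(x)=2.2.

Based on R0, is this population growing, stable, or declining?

growing

R0 = Σ lx·mx = 0 + 0 + 1.026 + 0.598 + 0.51 + 0.242 = 2.376
R0 > 1, so the population is growing.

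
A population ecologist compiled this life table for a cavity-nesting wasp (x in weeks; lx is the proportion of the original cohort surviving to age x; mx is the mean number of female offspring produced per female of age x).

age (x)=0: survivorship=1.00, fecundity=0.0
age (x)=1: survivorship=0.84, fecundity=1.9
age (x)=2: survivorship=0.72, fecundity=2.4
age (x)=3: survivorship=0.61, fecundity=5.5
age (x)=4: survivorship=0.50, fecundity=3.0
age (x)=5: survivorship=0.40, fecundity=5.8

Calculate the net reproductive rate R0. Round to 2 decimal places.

lx·mx by age: 0, 1.596, 1.728, 3.355, 1.5, 2.32
R0 = Σ lx·mx = 10.499 → 10.50

10.50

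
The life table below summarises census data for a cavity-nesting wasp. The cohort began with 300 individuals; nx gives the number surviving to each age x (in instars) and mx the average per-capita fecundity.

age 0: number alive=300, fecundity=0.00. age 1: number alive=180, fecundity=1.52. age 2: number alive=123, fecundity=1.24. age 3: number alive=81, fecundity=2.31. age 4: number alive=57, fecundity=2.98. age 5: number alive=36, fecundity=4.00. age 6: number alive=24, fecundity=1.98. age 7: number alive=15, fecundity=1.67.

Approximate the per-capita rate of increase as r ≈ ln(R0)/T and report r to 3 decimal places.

0.401

lx = nx/n0 = nx/300: 1, 0.6, 0.41, 0.27, 0.19, 0.12, 0.08, 0.05
R0 = Σ lx·mx = 0 + 0.912 + 0.5084 + 0.6237 + 0.5662 + 0.48 + 0.1584 + 0.0835 = 3.3322
Σ x·lx·mx = 9.9996; T = 9.9996/3.3322 = 3.0009…
r ≈ ln(R0)/T = ln(3.3322)/3.0009… = 0.40109… → 0.401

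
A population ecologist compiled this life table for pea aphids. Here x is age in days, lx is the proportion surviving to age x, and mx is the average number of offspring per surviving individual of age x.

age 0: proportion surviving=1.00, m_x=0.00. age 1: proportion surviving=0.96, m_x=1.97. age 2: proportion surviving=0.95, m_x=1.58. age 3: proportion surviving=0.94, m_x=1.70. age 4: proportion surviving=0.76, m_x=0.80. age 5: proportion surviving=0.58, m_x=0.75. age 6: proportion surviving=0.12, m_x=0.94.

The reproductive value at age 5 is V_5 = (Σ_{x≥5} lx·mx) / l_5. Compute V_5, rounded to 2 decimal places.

lx·mx for x ≥ 5: 0.435, 0.1128 → sum = 0.5478
V_5 = 0.5478 / l_5 = 0.5478 / 0.58 = 0.944483… → 0.94

0.94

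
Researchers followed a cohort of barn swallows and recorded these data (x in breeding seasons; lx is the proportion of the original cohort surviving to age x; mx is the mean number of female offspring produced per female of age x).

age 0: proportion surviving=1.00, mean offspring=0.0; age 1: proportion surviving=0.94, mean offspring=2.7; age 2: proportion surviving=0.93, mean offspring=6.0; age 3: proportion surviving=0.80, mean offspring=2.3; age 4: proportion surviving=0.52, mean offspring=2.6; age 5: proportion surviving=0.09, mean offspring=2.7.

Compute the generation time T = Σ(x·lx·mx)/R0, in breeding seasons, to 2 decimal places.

lx·mx: 0, 2.538, 5.58, 1.84, 1.352, 0.243 → R0 = 11.553
x·lx·mx: 0, 2.538, 11.16, 5.52, 5.408, 1.215 → Σ = 25.841
T = 25.841 / 11.553 = 2.236735… → 2.24

2.24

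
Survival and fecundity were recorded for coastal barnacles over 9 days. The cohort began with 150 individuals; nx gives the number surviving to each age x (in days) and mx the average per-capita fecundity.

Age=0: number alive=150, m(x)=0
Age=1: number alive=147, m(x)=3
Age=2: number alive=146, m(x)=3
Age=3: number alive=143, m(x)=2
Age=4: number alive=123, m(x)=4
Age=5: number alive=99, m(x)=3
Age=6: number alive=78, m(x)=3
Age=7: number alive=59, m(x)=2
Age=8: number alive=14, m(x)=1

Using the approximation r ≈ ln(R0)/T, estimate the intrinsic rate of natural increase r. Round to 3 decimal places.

0.797

lx = nx/n0 = nx/150: 1, 0.98, 0.97333…, 0.95333…, 0.82, 0.66, 0.52, 0.39333…, 0.09333…
R0 = Σ lx·mx = 0 + 2.94 + 2.92… + 1.90667… + 3.28 + 1.98 + 1.56 + 0.78667… + 0.09333… = 15.466667…
Σ x·lx·mx = 53.133333…; T = 53.133333…/15.466667… = 3.43534…
r ≈ ln(R0)/T = ln(15.466667…)/3.43534… = 0.79721… → 0.797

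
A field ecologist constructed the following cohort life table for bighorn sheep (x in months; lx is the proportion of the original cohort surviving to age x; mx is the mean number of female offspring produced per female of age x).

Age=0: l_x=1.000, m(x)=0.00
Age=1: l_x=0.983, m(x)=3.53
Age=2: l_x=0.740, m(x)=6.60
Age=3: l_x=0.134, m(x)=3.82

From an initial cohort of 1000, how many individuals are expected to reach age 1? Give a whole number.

Expected survivors = N0 · l_1 = 1000 × 0.983 = 983 → 983

983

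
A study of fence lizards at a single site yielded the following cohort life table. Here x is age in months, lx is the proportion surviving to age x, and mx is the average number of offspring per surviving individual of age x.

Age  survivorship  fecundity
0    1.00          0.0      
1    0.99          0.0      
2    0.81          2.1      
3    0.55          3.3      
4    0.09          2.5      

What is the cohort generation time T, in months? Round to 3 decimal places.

lx·mx: 0, 0, 1.701, 1.815, 0.225 → R0 = 3.741
x·lx·mx: 0, 0, 3.402, 5.445, 0.9 → Σ = 9.747
T = 9.747 / 3.741 = 2.605453… → 2.605

2.605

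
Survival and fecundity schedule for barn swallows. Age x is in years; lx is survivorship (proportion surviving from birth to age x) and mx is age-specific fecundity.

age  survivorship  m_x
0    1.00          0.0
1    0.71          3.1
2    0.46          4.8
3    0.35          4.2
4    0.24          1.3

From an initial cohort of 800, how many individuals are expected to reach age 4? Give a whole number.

Expected survivors = N0 · l_4 = 800 × 0.24 = 192 → 192

192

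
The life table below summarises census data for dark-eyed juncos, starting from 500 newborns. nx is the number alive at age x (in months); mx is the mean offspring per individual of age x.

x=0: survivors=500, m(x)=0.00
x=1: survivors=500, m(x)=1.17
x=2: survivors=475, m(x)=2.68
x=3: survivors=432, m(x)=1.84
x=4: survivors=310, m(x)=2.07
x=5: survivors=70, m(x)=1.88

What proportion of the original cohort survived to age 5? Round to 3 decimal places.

0.140

l_5 = n_5/n_0 = 70/500 = 0.14 → 0.140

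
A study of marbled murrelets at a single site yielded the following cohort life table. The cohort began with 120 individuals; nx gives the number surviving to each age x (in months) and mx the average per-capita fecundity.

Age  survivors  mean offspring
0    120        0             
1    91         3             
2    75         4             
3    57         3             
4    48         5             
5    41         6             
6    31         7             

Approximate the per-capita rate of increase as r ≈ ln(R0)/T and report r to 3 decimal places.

lx = nx/n0 = nx/120: 1, 0.75833…, 0.625, 0.475, 0.4, 0.34167…, 0.25833…
R0 = Σ lx·mx = 0 + 2.275… + 2.5 + 1.425 + 2 + 2.05… + 1.80833… = 12.058333…
Σ x·lx·mx = 40.65…; T = 40.65…/12.058333… = 3.37111…
r ≈ ln(R0)/T = ln(12.058333…)/3.37111… = 0.73856… → 0.739

0.739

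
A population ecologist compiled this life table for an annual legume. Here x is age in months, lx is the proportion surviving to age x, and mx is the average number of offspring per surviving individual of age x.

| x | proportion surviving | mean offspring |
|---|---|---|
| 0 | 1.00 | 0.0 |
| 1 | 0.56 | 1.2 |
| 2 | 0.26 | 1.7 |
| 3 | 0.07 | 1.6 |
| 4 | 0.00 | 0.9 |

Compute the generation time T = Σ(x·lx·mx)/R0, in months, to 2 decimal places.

1.54

lx·mx: 0, 0.672, 0.442, 0.112, 0 → R0 = 1.226
x·lx·mx: 0, 0.672, 0.884, 0.336, 0 → Σ = 1.892
T = 1.892 / 1.226 = 1.54323… → 1.54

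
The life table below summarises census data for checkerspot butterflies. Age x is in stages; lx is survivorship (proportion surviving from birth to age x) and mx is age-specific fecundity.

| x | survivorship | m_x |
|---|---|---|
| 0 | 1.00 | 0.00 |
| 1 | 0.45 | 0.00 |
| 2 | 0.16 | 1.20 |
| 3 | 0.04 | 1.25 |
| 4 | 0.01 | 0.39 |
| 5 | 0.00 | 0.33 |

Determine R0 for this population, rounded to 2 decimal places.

0.25

lx·mx by age: 0, 0, 0.192, 0.05, 0.0039, 0
R0 = Σ lx·mx = 0.2459 → 0.25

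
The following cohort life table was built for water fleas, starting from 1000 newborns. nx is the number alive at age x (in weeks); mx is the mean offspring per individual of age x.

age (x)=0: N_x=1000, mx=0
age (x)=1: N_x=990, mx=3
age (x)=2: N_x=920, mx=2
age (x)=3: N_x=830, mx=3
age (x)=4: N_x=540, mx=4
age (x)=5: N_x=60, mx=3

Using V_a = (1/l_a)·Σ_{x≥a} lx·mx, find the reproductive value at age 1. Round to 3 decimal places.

9.737

lx = nx/n0 = nx/1000: 1, 0.99, 0.92, 0.83, 0.54, 0.06
lx·mx for x ≥ 1: 2.97, 1.84, 2.49, 2.16, 0.18 → sum = 9.64
V_1 = 9.64 / l_1 = 9.64 / 0.99 = 9.737374… → 9.737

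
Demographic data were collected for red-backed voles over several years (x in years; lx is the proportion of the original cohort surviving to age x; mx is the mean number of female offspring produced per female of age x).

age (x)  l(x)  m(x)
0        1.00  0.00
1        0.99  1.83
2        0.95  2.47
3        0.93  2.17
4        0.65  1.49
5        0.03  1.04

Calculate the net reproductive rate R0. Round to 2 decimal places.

lx·mx by age: 0, 1.8117, 2.3465, 2.0181, 0.9685, 0.0312
R0 = Σ lx·mx = 7.176 → 7.18

7.18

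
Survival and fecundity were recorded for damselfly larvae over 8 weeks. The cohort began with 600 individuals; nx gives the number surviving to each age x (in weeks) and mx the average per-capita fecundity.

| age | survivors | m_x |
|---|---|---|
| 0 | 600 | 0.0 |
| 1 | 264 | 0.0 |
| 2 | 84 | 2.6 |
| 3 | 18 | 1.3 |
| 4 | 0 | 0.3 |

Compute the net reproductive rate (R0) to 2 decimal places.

lx = nx/n0 = nx/600: 1, 0.44, 0.14, 0.03, 0
lx·mx by age: 0, 0, 0.364, 0.039, 0
R0 = Σ lx·mx = 0.403 → 0.40

0.40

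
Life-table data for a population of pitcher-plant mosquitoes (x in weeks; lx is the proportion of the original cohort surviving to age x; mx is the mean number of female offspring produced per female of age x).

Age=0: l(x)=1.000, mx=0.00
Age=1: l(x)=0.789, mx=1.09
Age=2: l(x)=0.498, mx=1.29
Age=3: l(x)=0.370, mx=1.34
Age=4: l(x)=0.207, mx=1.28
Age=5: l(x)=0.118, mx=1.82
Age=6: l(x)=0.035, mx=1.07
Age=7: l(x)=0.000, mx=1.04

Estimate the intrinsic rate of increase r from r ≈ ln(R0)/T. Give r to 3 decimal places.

R0 = Σ lx·mx = 0 + 0.86001 + 0.64242 + 0.4958 + 0.26496 + 0.21476 + 0.03745 + 0 = 2.5154
Σ x·lx·mx = 5.99059; T = 5.99059/2.5154 = 2.38157…
r ≈ ln(R0)/T = ln(2.5154)/2.38157… = 0.38732… → 0.387

0.387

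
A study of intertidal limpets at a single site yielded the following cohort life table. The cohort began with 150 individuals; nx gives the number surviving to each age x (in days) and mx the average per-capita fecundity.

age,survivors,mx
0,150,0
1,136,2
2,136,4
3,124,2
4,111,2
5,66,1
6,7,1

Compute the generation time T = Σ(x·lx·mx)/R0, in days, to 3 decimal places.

2.475

lx = nx/n0 = nx/150: 1, 0.90667…, 0.90667…, 0.82667…, 0.74, 0.44, 0.04667…
lx·mx: 0, 1.813333…, 3.626667…, 1.653333…, 1.48, 0.44, 0.046667… → R0 = 9.06…
x·lx·mx: 0, 1.813333…, 7.253333…, 4.96…, 5.92, 2.2, 0.28… → Σ = 22.426667…
T = 22.426667… / 9.06… = 2.47535… → 2.475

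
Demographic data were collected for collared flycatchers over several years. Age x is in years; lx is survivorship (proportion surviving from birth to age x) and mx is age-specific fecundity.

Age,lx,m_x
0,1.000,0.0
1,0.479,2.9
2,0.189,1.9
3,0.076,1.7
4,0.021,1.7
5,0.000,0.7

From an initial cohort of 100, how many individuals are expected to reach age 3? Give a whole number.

8

Expected survivors = N0 · l_3 = 100 × 0.076 = 7.6 → 8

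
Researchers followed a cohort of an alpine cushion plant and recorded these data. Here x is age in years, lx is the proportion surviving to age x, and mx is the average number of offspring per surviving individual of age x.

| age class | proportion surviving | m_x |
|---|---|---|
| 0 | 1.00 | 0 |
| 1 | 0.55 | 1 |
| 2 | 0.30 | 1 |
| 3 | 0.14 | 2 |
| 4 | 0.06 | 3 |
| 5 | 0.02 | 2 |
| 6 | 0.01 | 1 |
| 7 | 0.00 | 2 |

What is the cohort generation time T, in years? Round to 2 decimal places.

lx·mx: 0, 0.55, 0.3, 0.28, 0.18, 0.04, 0.01, 0 → R0 = 1.36
x·lx·mx: 0, 0.55, 0.6, 0.84, 0.72, 0.2, 0.06, 0 → Σ = 2.97
T = 2.97 / 1.36 = 2.183824… → 2.18

2.18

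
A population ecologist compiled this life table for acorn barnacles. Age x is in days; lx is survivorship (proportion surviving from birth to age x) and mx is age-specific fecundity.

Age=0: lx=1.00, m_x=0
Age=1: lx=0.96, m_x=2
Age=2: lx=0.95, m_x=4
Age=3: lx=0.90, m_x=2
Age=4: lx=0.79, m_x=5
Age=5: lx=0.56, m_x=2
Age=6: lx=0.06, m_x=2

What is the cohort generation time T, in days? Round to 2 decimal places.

2.91

lx·mx: 0, 1.92, 3.8, 1.8, 3.95, 1.12, 0.12 → R0 = 12.71
x·lx·mx: 0, 1.92, 7.6, 5.4, 15.8, 5.6, 0.72 → Σ = 37.04
T = 37.04 / 12.71 = 2.914241… → 2.91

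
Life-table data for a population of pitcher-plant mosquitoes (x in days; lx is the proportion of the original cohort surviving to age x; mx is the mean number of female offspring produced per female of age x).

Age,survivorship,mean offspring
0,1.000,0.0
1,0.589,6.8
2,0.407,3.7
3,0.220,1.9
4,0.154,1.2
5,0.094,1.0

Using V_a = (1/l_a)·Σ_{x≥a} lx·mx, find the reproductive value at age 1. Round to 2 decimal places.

lx·mx for x ≥ 1: 4.0052, 1.5059, 0.418, 0.1848, 0.094 → sum = 6.2079
V_1 = 6.2079 / l_1 = 6.2079 / 0.589 = 10.539728… → 10.54

10.54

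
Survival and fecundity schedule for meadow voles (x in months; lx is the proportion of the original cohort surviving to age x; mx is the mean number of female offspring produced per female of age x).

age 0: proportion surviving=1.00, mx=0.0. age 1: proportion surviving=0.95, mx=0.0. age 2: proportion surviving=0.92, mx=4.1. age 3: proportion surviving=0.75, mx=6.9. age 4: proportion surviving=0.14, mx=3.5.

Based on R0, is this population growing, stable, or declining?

growing

R0 = Σ lx·mx = 0 + 0 + 3.772 + 5.175 + 0.49 = 9.437
R0 > 1, so the population is growing.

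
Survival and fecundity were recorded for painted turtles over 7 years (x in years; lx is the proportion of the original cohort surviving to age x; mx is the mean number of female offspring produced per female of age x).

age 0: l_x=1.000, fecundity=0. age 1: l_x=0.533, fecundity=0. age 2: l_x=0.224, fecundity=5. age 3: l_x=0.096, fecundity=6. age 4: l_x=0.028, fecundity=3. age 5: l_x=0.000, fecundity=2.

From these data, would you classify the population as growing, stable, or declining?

R0 = Σ lx·mx = 0 + 0 + 1.12 + 0.576 + 0.084 + 0 = 1.78
R0 > 1, so the population is growing.

growing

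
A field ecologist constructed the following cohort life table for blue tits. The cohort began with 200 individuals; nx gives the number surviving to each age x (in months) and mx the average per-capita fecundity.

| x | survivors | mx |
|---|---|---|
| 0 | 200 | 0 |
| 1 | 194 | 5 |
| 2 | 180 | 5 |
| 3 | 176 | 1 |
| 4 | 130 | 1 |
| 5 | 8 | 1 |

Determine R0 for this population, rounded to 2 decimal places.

10.92

lx = nx/n0 = nx/200: 1, 0.97, 0.9, 0.88, 0.65, 0.04
lx·mx by age: 0, 4.85, 4.5, 0.88, 0.65, 0.04
R0 = Σ lx·mx = 10.92 → 10.92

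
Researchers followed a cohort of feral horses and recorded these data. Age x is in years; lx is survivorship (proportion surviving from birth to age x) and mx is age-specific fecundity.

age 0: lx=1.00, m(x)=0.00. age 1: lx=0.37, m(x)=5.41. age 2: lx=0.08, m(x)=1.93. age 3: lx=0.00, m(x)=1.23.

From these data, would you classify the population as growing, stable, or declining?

R0 = Σ lx·mx = 0 + 2.0017 + 0.1544 + 0 = 2.1561
R0 > 1, so the population is growing.

growing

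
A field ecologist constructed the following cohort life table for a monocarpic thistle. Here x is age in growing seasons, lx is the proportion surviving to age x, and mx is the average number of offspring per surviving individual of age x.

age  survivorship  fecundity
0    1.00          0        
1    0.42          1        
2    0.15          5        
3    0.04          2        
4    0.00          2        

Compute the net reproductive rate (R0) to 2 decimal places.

1.25

lx·mx by age: 0, 0.42, 0.75, 0.08, 0
R0 = Σ lx·mx = 1.25 → 1.25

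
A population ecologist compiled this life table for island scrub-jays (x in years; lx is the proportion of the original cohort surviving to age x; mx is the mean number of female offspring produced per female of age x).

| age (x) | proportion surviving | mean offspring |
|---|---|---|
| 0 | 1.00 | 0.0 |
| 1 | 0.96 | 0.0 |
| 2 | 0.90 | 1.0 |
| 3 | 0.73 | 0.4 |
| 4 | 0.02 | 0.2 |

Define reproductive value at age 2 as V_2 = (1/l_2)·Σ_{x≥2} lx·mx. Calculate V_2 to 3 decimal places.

lx·mx for x ≥ 2: 0.9, 0.292, 0.004 → sum = 1.196
V_2 = 1.196 / l_2 = 1.196 / 0.9 = 1.328889… → 1.329

1.329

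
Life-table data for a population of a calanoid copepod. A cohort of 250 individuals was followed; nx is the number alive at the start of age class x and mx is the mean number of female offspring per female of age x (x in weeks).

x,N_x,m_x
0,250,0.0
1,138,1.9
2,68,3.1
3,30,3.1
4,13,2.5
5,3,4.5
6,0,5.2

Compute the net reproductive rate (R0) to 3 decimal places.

2.448

lx = nx/n0 = nx/250: 1, 0.552, 0.272, 0.12, 0.052, 0.012, 0
lx·mx by age: 0, 1.0488, 0.8432, 0.372, 0.13, 0.054, 0
R0 = Σ lx·mx = 2.448 → 2.448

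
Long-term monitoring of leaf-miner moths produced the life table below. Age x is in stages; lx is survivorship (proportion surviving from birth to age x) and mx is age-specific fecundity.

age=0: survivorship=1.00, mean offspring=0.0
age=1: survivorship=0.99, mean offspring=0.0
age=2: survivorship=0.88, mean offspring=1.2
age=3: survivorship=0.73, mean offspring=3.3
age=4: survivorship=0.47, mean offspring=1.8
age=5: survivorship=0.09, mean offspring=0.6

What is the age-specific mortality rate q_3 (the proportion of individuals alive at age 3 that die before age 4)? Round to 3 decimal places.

0.356

q_3 = (l_3 − l_4) / l_3 = (0.73 − 0.47) / 0.73
     = 0.26 / 0.73 = 0.356164… → 0.356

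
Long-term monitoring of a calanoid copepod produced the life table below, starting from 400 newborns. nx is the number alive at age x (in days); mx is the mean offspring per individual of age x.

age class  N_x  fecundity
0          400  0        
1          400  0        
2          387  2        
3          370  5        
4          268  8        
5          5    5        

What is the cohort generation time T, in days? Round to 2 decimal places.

lx = nx/n0 = nx/400: 1, 1, 0.9675, 0.925, 0.67, 0.0125
lx·mx: 0, 0, 1.935, 4.625, 5.36, 0.0625 → R0 = 11.9825
x·lx·mx: 0, 0, 3.87, 13.875, 21.44, 0.3125 → Σ = 39.4975
T = 39.4975 / 11.9825 = 3.296265… → 3.30

3.30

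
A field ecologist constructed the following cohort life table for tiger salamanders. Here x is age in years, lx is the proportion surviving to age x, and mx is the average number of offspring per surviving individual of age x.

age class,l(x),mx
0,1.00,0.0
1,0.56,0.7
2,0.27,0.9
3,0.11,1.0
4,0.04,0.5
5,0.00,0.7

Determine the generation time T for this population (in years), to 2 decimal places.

lx·mx: 0, 0.392, 0.243, 0.11, 0.02, 0 → R0 = 0.765
x·lx·mx: 0, 0.392, 0.486, 0.33, 0.08, 0 → Σ = 1.288
T = 1.288 / 0.765 = 1.68366… → 1.68

1.68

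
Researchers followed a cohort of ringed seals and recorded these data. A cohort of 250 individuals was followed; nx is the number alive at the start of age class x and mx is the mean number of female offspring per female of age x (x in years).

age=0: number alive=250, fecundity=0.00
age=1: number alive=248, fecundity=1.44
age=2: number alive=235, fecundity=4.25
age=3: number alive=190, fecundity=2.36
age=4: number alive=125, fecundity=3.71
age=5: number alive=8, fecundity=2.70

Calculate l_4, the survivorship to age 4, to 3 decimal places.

l_4 = n_4/n_0 = 125/250 = 0.5 → 0.500

0.500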